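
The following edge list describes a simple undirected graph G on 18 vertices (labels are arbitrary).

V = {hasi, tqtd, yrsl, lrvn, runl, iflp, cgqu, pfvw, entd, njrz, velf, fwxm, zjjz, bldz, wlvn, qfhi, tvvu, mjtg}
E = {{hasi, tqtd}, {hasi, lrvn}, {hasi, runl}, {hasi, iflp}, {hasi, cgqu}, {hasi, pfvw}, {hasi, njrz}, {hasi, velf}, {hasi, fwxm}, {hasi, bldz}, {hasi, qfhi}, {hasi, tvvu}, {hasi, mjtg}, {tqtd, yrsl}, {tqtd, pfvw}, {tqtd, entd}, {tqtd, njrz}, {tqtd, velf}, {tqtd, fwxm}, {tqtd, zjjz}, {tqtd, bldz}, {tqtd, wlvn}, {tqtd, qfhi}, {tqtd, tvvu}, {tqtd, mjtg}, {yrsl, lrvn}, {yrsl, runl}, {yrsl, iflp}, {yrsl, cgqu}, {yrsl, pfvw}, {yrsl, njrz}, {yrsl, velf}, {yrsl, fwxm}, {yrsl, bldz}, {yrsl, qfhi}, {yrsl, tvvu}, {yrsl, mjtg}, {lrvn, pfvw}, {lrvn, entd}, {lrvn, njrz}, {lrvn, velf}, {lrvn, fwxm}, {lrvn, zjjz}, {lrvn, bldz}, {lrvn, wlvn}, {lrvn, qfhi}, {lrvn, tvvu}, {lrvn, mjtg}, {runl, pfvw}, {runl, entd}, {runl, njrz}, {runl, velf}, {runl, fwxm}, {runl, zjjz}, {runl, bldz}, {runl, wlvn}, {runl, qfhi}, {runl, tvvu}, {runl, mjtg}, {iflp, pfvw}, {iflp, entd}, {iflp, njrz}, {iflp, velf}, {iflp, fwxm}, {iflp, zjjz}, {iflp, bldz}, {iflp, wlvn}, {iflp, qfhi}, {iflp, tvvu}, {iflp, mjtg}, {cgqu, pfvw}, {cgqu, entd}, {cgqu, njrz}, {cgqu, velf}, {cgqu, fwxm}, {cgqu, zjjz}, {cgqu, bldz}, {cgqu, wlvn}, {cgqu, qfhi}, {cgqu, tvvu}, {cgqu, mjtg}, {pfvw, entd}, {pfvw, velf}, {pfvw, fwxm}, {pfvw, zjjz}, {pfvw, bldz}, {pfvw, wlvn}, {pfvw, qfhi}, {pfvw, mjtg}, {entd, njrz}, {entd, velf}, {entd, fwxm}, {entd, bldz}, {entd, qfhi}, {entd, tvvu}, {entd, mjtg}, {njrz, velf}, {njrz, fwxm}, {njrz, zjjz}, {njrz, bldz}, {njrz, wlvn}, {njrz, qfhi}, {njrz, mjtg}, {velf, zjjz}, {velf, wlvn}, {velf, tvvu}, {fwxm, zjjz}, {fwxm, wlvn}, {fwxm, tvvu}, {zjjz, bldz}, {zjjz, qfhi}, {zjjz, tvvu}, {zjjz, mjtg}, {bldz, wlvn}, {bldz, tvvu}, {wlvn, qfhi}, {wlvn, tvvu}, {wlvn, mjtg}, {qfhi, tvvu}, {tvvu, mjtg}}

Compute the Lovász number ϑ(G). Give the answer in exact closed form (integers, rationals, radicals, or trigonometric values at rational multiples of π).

5

N(entd) = {tqtd, lrvn, runl, iflp, cgqu, pfvw, njrz, velf, fwxm, bldz, qfhi, tvvu, mjtg}, |N(entd)| = 13.
N(bldz) = {hasi, tqtd, yrsl, lrvn, runl, iflp, cgqu, pfvw, entd, njrz, zjjz, wlvn, tvvu}, |N(bldz)| = 13.
deg(yrsl) = 13; N(yrsl) = {tqtd, lrvn, runl, iflp, cgqu, pfvw, njrz, velf, fwxm, bldz, qfhi, tvvu, mjtg}.
N(velf) = {hasi, tqtd, yrsl, lrvn, runl, iflp, cgqu, pfvw, entd, njrz, zjjz, wlvn, tvvu}, |N(velf)| = 13.
Complete 4-partite, parts [5, 5, 5, 3]: perfect, ϑ = α = 5.
≈ 5.0000000 (to 7 d.p.).
α=5, χ(Ḡ)=5; ϑ=5 lies between (collapsed).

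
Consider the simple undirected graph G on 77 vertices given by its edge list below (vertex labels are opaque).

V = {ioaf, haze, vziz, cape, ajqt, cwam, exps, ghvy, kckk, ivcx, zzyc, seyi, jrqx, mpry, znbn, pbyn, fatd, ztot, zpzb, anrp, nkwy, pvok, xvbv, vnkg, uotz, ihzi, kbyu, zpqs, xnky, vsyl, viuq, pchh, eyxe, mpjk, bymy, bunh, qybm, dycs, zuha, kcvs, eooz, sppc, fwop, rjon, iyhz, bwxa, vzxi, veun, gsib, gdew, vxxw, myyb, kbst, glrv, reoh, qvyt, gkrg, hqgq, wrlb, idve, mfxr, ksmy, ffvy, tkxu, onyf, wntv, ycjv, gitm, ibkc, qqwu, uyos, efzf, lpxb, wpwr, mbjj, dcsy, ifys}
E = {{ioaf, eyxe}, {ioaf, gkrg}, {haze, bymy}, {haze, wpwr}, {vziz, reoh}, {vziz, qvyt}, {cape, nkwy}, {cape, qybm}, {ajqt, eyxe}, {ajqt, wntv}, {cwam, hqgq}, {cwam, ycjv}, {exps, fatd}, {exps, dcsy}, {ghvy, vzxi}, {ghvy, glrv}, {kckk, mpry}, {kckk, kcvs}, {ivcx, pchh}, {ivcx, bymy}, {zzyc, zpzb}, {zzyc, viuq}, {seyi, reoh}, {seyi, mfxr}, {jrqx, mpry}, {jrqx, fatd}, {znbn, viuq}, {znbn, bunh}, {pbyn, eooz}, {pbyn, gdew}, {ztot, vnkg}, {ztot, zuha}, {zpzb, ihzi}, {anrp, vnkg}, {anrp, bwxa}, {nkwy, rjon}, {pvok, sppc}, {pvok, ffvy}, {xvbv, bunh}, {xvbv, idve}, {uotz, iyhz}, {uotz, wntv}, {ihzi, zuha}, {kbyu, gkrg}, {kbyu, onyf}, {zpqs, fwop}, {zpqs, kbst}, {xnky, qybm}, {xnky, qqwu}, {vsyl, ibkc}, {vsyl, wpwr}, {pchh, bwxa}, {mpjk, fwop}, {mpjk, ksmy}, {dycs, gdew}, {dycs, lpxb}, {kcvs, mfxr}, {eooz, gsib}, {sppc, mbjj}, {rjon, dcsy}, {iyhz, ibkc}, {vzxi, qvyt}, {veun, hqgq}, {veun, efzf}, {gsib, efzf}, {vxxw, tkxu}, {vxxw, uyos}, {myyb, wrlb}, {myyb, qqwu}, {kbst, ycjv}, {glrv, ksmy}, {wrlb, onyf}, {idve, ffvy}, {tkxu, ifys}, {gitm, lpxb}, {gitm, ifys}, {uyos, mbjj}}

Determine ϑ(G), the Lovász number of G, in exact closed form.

77*cos(pi/77)/(cos(pi/77) + 1)

N(veun) = {hqgq, efzf}, |N(veun)| = 2.
deg(gitm) = 2; N(gitm) = {lpxb, ifys}.
deg(myyb) = 2; N(myyb) = {wrlb, qqwu}.
deg(kckk) = 2; N(kckk) = {mpry, kcvs}.
G on 77 vertices is 2-regular; a single 77-cycle (edge-transitive).
The 39 distinct eigenvalues: [2.0, 1.993345, 1.973425, 1.940372, 1.894406, 1.835833, 1.765043, 1.682507, 1.588774, 1.484468, 1.370283, 1.24698, 1.115377, 0.976352, 0.83083, 0.679779, 0.524203, 0.36514, 0.203646, 0.040797, -0.122323, -0.28463, -0.445042, -0.602492, -0.755933, -0.904344, -1.046736, -1.182162, -1.309721, -1.428565, -1.537901, -1.637003, -1.725211, -1.801938, -1.866673, -1.918986, -1.958528, -1.985037, -1.998336].
With N=77: ϑ(G) = 77·(-(-1)*2*cos(pi/77))/(2−(-2*cos(pi/77))) = 77*cos(pi/77)/(cos(pi/77) + 1).
ϑ(G) ≈ 38.48397347.
Lovász sandwich 38 ≤ 77*cos(pi/77)/(cos(pi/77) + 1) ≤ 39: both strict.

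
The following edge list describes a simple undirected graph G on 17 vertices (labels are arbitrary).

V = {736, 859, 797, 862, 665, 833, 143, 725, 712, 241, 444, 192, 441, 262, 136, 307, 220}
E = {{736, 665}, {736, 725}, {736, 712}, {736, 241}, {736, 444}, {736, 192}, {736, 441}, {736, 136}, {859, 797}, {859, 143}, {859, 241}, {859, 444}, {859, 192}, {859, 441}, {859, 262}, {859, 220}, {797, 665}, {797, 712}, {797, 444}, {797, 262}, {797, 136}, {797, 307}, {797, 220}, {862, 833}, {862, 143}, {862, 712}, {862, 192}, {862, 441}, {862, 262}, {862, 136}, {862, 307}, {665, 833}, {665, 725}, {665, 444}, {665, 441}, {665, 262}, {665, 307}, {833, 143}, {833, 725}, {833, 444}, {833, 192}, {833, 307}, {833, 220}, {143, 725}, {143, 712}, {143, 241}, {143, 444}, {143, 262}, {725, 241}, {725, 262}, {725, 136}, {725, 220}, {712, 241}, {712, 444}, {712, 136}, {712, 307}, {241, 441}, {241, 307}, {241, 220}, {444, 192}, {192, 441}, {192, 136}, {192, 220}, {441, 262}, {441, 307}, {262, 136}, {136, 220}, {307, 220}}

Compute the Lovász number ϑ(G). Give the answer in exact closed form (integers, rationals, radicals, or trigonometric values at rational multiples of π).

Vertex 262 has 8 neighbors: 859, 797, 862, 665, 143, 725, 441, 136.
Vertex 859 has 8 neighbors: 797, 143, 241, 444, 192, 441, 262, 220.
N(725) = {736, 665, 833, 143, 241, 262, 136, 220}, |N(725)| = 8.
Vertex 220 has 8 neighbors: 859, 797, 833, 725, 241, 192, 136, 307.
Every vertex has degree 8 (N=17); SR(17,8,3,4) — a Paley graph.
A has 3 distinct eigenvalues ≈ [8.0, 1.56155, -2.56155].
λ_max=8, λ_min=-sqrt(17)/2 - 1/2; ϑ = −17·λ_min/(λ_max−λ_min) = sqrt(17).
≈ 4.12310563 (to 8 d.p.).

sqrt(17)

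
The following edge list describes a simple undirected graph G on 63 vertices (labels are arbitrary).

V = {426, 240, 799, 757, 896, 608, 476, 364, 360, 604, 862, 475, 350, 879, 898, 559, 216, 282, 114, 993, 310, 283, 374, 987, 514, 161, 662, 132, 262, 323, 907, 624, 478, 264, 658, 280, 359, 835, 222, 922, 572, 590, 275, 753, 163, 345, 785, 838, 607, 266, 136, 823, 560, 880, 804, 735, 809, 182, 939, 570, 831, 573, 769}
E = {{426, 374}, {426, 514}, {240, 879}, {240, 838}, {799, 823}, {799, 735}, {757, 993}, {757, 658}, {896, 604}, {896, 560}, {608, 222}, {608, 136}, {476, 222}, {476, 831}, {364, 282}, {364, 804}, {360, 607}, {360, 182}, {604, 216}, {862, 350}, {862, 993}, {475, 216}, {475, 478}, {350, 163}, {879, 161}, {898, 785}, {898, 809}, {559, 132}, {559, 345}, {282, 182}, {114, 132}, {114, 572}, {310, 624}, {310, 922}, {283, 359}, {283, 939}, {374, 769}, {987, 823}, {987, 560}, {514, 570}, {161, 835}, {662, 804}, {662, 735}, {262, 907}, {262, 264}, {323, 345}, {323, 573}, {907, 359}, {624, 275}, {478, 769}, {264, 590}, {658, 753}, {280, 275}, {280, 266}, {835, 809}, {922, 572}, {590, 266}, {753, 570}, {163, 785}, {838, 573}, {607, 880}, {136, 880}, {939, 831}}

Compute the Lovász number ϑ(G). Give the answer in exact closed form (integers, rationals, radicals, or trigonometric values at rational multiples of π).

N(658) = {757, 753}, |N(658)| = 2.
Vertex 838 has 2 neighbors: 240, 573.
deg(182) = 2; N(182) = {360, 282}.
deg(939) = 2; N(939) = {283, 831}.
G on 63 vertices is 2-regular; the odd cycle C_{63}.
Distinct eigenvalues (to 4 d.p.): [2.0, 1.9901, 1.9603, 1.9111, 1.843, 1.7564, 1.6525, 1.5321, 1.3965, 1.247, 1.0851, 0.9124, 0.7307, 0.5417, 0.3473, 0.1495, -0.0499, -0.2487, -0.445, -0.637, -0.8226, -1.0, -1.1675, -1.3234, -1.4661, -1.5943, -1.7066, -1.8019, -1.8794, -1.9382, -1.9777, -1.9975].
−63·(-2*cos(pi/63)) / ((2)−(-2*cos(pi/63))) = 63*cos(pi/63)/(cos(pi/63) + 1) = ϑ(G).
= 31.480409333… (decimal).
Sandwich: α(G)=31 ≤ ϑ(G)=63*cos(pi/63)/(cos(pi/63) + 1) ≤ χ(Ḡ)=32 (both strict).

63*cos(pi/63)/(cos(pi/63) + 1)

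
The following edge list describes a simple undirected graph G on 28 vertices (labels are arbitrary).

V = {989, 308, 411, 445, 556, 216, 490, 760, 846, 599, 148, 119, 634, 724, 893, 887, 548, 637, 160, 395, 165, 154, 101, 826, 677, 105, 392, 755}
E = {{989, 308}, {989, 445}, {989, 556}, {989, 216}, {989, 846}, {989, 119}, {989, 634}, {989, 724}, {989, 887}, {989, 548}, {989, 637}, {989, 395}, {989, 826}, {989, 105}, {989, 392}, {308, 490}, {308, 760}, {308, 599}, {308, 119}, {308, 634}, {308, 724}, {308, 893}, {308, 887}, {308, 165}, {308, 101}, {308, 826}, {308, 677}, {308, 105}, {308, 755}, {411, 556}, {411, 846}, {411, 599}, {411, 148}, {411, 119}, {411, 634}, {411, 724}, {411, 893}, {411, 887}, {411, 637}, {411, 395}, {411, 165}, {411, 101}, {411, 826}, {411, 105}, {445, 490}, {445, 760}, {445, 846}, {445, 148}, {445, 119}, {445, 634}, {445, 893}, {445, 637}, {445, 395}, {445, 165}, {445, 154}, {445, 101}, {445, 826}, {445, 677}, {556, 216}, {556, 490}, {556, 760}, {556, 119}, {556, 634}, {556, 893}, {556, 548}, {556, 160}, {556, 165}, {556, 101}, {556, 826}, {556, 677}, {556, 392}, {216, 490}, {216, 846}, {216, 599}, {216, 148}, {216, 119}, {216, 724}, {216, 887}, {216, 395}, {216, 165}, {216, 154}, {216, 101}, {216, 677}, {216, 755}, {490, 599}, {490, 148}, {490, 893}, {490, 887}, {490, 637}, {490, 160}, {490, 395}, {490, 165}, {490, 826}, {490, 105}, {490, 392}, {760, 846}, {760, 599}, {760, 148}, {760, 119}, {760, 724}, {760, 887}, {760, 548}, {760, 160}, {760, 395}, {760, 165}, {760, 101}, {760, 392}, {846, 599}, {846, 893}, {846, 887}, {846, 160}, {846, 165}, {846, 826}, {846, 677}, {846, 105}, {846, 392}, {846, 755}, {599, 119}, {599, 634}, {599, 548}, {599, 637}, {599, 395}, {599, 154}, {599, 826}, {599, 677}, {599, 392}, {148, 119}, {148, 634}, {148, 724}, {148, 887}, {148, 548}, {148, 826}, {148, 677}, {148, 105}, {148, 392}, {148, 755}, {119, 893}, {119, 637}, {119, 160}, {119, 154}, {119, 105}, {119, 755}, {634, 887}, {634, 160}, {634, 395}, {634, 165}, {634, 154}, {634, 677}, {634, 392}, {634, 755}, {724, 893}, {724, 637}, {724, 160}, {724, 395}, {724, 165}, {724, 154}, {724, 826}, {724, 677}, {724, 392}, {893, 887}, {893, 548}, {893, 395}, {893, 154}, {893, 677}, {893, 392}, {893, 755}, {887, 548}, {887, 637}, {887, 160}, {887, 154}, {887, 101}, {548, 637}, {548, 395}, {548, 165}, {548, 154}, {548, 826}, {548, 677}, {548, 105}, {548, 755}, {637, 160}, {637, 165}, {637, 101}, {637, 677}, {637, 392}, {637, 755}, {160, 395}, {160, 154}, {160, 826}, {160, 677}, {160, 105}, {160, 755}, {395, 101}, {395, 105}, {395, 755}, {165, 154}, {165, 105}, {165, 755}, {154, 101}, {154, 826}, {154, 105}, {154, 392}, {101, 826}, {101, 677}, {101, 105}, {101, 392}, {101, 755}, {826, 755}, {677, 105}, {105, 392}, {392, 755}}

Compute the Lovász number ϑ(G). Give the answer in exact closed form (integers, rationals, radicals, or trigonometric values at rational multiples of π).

7

N(395) = {989, 411, 445, 216, 490, 760, 599, 634, 724, 893, 548, 160, 101, 105, 755}, |N(395)| = 15.
Vertex 556 has 15 neighbors: 989, 411, 216, 490, 760, 119, 634, 893, 548, 160, 165, 101, 826, 677, 392.
Vertex 165 has 15 neighbors: 308, 411, 445, 556, 216, 490, 760, 846, 634, 724, 548, 637, 154, 105, 755.
deg(599) = 15; N(599) = {308, 411, 216, 490, 760, 846, 119, 634, 548, 637, 395, 154, 826, 677, 392}.
Every vertex has degree 15 (N=28); this is K(8,2), the Kneser graph.
Distinct eigenvalues (to 3 d.p.): [15.0, 1.0, -5.0].
Lovász (edge-transitive): ϑ = −28·(-5)/((15)−(-5)) = 7.
Numerically 7.00000.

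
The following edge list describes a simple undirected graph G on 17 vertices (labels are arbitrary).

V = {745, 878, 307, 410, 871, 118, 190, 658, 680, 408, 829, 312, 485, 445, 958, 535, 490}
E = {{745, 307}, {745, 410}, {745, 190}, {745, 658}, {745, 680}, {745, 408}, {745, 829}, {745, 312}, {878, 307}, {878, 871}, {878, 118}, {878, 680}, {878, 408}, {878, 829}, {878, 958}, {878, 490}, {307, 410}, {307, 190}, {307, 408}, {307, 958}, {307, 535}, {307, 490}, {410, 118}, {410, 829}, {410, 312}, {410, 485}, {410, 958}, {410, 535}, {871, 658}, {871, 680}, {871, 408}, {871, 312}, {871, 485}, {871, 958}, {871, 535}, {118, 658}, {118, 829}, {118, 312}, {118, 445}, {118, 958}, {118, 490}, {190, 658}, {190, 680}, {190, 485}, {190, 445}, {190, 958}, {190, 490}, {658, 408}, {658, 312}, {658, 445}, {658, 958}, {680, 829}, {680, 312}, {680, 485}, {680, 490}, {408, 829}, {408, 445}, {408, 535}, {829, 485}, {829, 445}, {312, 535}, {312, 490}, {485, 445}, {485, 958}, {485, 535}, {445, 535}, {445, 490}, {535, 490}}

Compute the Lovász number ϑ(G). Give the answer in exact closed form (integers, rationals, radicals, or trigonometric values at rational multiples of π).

sqrt(17)

Vertex 535 has 8 neighbors: 307, 410, 871, 408, 312, 485, 445, 490.
Vertex 190 has 8 neighbors: 745, 307, 658, 680, 485, 445, 958, 490.
Vertex 658 has 8 neighbors: 745, 871, 118, 190, 408, 312, 445, 958.
deg(312) = 8; N(312) = {745, 410, 871, 118, 658, 680, 535, 490}.
8-regular, N=17; strongly regular (17,8,3,4).
The 3 distinct eigenvalues: [8.0, 1.562, -2.562].
λ_max=8, λ_min=-sqrt(17)/2 - 1/2; ϑ = −17·λ_min/(λ_max−λ_min) = sqrt(17).
≈ 4.123106 (to 6 d.p.).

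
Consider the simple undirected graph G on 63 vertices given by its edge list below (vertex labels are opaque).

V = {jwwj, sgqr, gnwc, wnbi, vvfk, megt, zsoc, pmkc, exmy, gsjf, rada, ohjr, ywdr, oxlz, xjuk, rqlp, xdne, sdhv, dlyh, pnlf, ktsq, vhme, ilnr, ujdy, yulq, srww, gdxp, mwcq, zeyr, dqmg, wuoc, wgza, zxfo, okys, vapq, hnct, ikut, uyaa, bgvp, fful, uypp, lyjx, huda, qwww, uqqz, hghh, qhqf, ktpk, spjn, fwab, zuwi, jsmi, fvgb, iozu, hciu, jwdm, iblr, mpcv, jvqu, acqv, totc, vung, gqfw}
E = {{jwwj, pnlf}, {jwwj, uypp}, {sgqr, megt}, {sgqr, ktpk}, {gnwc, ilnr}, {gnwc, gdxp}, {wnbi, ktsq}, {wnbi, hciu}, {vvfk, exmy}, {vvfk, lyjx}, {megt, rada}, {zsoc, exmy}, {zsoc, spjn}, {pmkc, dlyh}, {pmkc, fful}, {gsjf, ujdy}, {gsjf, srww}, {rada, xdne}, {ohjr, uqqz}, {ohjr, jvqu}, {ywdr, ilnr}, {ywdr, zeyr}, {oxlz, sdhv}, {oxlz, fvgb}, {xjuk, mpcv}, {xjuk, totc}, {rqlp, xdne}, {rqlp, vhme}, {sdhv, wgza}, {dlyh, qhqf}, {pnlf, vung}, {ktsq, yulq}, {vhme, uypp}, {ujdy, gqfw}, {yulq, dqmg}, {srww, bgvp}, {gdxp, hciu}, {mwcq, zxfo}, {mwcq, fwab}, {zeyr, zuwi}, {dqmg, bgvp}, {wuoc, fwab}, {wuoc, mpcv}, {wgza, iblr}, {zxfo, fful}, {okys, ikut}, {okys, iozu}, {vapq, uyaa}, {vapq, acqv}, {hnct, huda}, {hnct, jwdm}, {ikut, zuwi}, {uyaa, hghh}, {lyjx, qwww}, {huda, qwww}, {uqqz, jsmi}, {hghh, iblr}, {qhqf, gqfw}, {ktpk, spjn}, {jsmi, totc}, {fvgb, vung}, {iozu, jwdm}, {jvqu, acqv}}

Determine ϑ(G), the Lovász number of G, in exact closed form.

deg(wnbi) = 2; N(wnbi) = {ktsq, hciu}.
N(rqlp) = {xdne, vhme}, |N(rqlp)| = 2.
Vertex mpcv has 2 neighbors: xjuk, wuoc.
deg(exmy) = 2; N(exmy) = {vvfk, zsoc}.
2-regular, N=63; this is C_{63}, the 63-cycle.
The 32 distinct eigenvalues: [2.0, 1.99006, 1.96034, 1.91115, 1.84295, 1.75644, 1.65248, 1.53209, 1.39647, 1.24698, 1.08509, 0.91242, 0.73068, 0.54168, 0.3473, 0.14946, -0.04986, -0.24869, -0.44504, -0.63697, -0.82257, -1.0, -1.16749, -1.32337, -1.4661, -1.59427, -1.70658, -1.80194, -1.87939, -1.93815, -1.97766, -1.99751].
Lovász (edge-transitive): ϑ = −63·(-2*cos(pi/63))/((2)−(-2*cos(pi/63))) = 63*cos(pi/63)/(cos(pi/63) + 1).
≈ 31.480409 (to 6 d.p.).
Check 31 ≤ 63*cos(pi/63)/(cos(pi/63) + 1) ≤ 32: both strict.

63*cos(pi/63)/(cos(pi/63) + 1)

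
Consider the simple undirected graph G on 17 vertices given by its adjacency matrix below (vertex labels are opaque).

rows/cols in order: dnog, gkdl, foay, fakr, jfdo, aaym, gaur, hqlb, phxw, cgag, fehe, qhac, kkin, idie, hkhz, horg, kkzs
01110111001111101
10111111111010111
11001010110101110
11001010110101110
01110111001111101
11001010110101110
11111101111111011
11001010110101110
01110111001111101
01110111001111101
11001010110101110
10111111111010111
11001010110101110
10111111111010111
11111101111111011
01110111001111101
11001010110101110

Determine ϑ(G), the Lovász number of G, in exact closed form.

7

deg(gkdl) = 14; N(gkdl) = {dnog, foay, fakr, jfdo, aaym, gaur, hqlb, phxw, cgag, fehe, kkin, hkhz, horg, kkzs}.
deg(cgag) = 12; N(cgag) = {gkdl, foay, fakr, aaym, gaur, hqlb, fehe, qhac, kkin, idie, hkhz, kkzs}.
N(foay) = {dnog, gkdl, jfdo, gaur, phxw, cgag, qhac, idie, hkhz, horg}, |N(foay)| = 10.
deg(kkin) = 10; N(kkin) = {dnog, gkdl, jfdo, gaur, phxw, cgag, qhac, idie, hkhz, horg}.
Complete multipartite on [7, 5, 3, 2]: sandwich collapses at ϑ=7.
≈ 7.0000000 (to 7 d.p.).
Lovász sandwich 7 ≤ 7 ≤ 7: collapsed.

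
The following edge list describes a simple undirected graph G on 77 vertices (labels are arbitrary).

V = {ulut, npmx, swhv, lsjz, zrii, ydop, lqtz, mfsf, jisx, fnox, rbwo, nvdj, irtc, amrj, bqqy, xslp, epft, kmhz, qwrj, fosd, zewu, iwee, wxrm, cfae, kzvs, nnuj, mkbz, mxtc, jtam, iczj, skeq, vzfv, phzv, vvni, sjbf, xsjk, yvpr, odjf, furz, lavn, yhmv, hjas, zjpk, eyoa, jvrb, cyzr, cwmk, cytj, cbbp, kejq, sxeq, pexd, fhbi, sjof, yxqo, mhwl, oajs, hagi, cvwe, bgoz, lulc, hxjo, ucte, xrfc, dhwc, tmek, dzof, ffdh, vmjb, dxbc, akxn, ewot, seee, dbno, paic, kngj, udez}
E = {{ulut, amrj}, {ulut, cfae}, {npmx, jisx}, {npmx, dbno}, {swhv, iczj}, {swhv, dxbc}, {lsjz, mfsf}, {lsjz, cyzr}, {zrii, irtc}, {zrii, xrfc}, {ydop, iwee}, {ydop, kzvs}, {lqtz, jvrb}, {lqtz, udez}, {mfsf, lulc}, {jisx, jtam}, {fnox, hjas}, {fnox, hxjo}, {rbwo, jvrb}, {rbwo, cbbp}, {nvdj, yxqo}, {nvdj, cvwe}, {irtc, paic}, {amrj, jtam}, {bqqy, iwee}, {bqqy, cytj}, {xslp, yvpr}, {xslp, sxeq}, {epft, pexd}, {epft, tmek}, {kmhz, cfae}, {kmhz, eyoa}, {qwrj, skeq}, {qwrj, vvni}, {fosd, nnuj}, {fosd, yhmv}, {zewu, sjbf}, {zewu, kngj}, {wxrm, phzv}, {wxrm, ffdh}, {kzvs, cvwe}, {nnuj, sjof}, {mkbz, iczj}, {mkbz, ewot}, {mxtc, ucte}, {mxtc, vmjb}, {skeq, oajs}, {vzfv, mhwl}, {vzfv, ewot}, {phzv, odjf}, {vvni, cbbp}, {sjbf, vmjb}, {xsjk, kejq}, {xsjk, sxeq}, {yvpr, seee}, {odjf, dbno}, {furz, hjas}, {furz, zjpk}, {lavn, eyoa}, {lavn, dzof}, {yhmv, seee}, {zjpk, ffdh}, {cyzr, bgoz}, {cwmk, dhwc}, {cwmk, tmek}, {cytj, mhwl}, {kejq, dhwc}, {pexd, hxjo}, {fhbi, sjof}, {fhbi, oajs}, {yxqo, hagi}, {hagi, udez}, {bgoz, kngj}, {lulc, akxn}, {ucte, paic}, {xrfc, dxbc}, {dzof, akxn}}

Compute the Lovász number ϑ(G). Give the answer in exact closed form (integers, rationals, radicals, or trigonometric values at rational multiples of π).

77*cos(pi/77)/(cos(pi/77) + 1)

deg(odjf) = 2; N(odjf) = {phzv, dbno}.
N(fosd) = {nnuj, yhmv}, |N(fosd)| = 2.
N(yvpr) = {xslp, seee}, |N(yvpr)| = 2.
deg(xsjk) = 2; N(xsjk) = {kejq, sxeq}.
2-regular, N=77; connected 2-regular on 77 ⇒ C_{77}.
Distinct eigenvalues (to 6 d.p.): [2.0, 1.993345, 1.973425, 1.940372, 1.894406, 1.835833, 1.765043, 1.682507, 1.588774, 1.484468, 1.370283, 1.24698, 1.115377, 0.976352, 0.83083, 0.679779, 0.524203, 0.36514, 0.203646, 0.040797, -0.122323, -0.28463, -0.445042, -0.602492, -0.755933, -0.904344, -1.046736, -1.182162, -1.309721, -1.428565, -1.537901, -1.637003, -1.725211, -1.801938, -1.866673, -1.918986, -1.958528, -1.985037, -1.998336].
Lovász: ϑ = −77(-2*cos(pi/77))/(2+-(-1)*2*cos(pi/77)) = 77*cos(pi/77)/(cos(pi/77) + 1).
≈ 38.48397347 (to 8 d.p.).
Lovász sandwich 38 ≤ 77*cos(pi/77)/(cos(pi/77) + 1) ≤ 39: both strict.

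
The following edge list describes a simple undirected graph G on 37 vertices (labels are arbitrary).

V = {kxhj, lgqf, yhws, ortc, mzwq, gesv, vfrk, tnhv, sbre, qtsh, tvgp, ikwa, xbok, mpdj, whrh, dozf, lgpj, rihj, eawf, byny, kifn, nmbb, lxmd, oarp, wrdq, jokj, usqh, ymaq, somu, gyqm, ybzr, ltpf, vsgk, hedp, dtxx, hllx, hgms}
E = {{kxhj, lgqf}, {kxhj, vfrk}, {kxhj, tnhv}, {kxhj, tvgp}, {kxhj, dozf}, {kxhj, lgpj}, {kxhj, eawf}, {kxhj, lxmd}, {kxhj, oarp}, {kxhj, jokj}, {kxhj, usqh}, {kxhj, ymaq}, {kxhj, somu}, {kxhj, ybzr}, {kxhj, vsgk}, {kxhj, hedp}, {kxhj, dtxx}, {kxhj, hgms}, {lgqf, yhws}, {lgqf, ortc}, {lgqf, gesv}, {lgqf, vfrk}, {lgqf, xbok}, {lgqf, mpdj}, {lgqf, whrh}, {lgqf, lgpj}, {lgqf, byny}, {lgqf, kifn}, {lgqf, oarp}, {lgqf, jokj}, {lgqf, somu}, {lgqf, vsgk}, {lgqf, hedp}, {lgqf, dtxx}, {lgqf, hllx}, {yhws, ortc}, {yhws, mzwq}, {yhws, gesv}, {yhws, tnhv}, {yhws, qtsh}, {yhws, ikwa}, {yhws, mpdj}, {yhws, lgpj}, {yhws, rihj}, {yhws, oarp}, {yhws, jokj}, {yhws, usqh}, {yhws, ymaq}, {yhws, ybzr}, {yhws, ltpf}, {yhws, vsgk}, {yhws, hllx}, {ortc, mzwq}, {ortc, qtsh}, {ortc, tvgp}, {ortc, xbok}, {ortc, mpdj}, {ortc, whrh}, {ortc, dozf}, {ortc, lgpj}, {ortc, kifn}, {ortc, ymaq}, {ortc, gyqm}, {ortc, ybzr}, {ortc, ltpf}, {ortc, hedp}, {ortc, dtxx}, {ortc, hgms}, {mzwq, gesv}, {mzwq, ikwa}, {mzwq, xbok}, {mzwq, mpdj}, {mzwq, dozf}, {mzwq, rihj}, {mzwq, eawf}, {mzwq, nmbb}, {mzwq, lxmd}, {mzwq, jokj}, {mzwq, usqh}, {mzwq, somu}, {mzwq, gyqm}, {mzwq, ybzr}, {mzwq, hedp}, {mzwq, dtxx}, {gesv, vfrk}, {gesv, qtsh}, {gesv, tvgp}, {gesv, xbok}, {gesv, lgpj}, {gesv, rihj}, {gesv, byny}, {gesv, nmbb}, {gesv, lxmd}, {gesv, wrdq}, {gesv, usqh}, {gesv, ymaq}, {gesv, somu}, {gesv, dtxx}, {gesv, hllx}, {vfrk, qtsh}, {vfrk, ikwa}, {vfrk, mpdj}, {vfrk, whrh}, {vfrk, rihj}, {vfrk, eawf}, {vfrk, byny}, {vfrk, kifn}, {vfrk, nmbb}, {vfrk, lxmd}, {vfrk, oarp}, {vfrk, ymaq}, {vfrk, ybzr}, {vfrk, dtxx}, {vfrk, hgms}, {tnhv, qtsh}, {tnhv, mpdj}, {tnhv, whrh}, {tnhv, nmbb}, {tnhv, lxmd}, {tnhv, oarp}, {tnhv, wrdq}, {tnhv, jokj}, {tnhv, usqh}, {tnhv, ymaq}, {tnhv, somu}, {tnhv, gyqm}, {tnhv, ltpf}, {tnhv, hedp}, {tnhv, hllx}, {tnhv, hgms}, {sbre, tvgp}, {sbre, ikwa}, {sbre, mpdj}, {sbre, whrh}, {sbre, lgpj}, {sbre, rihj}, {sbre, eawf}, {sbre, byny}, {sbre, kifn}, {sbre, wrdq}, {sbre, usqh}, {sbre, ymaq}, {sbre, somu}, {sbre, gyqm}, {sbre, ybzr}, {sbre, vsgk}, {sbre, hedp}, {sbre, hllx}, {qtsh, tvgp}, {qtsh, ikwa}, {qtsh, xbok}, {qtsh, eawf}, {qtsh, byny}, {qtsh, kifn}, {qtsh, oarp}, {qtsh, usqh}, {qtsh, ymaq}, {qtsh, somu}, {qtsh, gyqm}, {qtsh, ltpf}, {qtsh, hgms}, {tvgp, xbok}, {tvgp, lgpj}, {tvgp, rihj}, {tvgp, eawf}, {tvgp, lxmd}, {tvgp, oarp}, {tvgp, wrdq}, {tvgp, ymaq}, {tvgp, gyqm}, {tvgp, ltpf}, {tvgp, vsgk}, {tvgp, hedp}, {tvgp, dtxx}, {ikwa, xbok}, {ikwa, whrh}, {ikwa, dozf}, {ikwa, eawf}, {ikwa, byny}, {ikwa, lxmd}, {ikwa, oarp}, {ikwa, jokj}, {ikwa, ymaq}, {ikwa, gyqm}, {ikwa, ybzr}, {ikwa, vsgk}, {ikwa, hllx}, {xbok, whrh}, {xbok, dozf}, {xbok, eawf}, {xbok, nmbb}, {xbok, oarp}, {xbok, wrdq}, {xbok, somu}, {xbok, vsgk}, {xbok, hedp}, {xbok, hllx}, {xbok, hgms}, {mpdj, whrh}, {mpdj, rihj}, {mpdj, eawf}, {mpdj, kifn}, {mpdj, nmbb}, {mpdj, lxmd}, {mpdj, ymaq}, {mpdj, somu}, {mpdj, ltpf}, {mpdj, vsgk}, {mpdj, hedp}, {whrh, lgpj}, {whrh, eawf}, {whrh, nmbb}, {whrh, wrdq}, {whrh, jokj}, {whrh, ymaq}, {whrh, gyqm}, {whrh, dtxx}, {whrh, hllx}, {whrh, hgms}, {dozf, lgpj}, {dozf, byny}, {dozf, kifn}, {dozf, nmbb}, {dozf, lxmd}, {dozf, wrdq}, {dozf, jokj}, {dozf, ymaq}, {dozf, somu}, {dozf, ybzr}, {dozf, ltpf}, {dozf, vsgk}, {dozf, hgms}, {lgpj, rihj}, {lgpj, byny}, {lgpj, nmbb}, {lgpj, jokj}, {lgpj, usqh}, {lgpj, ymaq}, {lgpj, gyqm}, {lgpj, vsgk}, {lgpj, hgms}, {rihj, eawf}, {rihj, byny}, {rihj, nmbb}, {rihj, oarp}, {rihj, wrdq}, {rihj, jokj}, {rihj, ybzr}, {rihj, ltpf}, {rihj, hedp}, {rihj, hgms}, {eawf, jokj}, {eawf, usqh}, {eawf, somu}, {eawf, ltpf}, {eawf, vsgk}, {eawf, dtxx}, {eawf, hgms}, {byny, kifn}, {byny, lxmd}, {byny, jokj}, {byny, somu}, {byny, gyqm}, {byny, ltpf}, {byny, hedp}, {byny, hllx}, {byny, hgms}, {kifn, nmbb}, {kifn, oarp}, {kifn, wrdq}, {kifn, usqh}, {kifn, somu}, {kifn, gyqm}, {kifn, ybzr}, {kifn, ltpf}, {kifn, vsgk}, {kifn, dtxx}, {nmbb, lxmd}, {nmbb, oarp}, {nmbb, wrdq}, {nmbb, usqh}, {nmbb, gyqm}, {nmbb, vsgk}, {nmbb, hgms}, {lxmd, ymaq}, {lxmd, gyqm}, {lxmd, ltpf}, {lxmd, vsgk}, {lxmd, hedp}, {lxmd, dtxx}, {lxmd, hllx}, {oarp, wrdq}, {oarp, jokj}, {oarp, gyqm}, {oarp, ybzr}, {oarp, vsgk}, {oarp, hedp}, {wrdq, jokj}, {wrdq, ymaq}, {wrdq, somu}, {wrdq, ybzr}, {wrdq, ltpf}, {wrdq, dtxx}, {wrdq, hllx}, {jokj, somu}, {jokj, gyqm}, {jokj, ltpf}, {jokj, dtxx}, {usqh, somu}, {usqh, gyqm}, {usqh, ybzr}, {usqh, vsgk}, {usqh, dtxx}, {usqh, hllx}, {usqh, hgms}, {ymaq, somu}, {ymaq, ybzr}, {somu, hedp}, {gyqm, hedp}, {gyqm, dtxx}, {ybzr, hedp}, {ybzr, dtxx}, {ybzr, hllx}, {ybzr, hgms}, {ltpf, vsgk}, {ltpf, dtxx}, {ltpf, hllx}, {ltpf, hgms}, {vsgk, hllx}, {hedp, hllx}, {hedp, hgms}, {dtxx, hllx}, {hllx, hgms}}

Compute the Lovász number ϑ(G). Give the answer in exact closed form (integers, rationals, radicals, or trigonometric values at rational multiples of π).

Vertex tvgp has 18 neighbors: kxhj, ortc, gesv, sbre, qtsh, xbok, lgpj, rihj, eawf, lxmd, oarp, wrdq, ymaq, gyqm, ltpf, vsgk, hedp, dtxx.
deg(mpdj) = 18; N(mpdj) = {lgqf, yhws, ortc, mzwq, vfrk, tnhv, sbre, whrh, rihj, eawf, kifn, nmbb, lxmd, ymaq, somu, ltpf, vsgk, hedp}.
N(lxmd) = {kxhj, mzwq, gesv, vfrk, tnhv, tvgp, ikwa, mpdj, dozf, byny, nmbb, ymaq, gyqm, ltpf, vsgk, hedp, dtxx, hllx}, |N(lxmd)| = 18.
deg(wrdq) = 18; N(wrdq) = {gesv, tnhv, sbre, tvgp, xbok, whrh, dozf, rihj, kifn, nmbb, oarp, jokj, ymaq, somu, ybzr, ltpf, dtxx, hllx}.
37-vertex 18-regular graph: Paley(37): SR with (k,λ,μ)=(18,8,9).
A has 3 distinct eigenvalues ≈ [18.0, 2.5414, -3.5414].
ϑ = −N·λ_min/(λ_max−λ_min) = −37·(-sqrt(37)/2 - 1/2)/(18−(-sqrt(37)/2 - 1/2)) = sqrt(37).
≈ 6.08276 (to 5 d.p.).

sqrt(37)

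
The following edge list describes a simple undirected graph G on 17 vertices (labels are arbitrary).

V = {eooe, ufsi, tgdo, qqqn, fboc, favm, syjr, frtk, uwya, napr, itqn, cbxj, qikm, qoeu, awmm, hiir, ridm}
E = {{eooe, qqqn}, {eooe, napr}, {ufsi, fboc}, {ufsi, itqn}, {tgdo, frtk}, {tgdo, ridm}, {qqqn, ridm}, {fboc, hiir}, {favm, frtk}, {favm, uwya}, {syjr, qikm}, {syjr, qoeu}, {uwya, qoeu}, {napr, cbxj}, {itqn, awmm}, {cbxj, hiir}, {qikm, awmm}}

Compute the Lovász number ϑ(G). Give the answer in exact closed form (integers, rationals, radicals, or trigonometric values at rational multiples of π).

17*cos(pi/17)/(cos(pi/17) + 1)

Vertex itqn has 2 neighbors: ufsi, awmm.
N(syjr) = {qikm, qoeu}, |N(syjr)| = 2.
N(uwya) = {favm, qoeu}, |N(uwya)| = 2.
N(qoeu) = {syjr, uwya}, |N(qoeu)| = 2.
17-vertex 2-regular graph: the odd cycle C_{17}.
The 9 distinct eigenvalues: [2.0, 1.864944, 1.478018, 0.891477, 0.184537, -0.547326, -1.205269, -1.700434, -1.965946].
Lovász: ϑ = −17(-2*cos(pi/17))/(2+-(-1)*2*cos(pi/17)) = 17*cos(pi/17)/(cos(pi/17) + 1).
Numerically 8.42701431.
8 ≤ 17*cos(pi/17)/(cos(pi/17) + 1) ≤ 9: both strict.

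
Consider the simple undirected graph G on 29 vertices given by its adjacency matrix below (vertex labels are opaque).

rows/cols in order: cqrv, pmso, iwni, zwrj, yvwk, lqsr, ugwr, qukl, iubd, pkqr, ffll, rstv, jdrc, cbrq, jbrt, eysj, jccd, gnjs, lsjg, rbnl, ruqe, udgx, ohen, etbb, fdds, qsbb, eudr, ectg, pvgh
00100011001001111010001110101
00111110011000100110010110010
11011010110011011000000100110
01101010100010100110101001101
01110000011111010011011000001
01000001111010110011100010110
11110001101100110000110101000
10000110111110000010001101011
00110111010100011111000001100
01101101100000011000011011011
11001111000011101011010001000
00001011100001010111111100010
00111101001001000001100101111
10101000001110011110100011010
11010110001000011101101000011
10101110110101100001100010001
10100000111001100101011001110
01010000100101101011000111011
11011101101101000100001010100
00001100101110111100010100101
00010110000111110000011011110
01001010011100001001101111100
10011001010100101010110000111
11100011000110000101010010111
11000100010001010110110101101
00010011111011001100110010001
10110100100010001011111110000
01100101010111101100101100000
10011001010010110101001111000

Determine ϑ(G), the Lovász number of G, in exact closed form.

sqrt(29)

deg(gnjs) = 14; N(gnjs) = {pmso, zwrj, iubd, rstv, cbrq, jbrt, jccd, lsjg, rbnl, etbb, fdds, qsbb, ectg, pvgh}.
Vertex etbb has 14 neighbors: cqrv, pmso, iwni, ugwr, qukl, rstv, jdrc, gnjs, rbnl, udgx, fdds, eudr, ectg, pvgh.
N(ffll) = {cqrv, pmso, yvwk, lqsr, ugwr, qukl, jdrc, cbrq, jbrt, jccd, lsjg, rbnl, udgx, qsbb}, |N(ffll)| = 14.
Vertex iwni has 14 neighbors: cqrv, pmso, zwrj, yvwk, ugwr, iubd, pkqr, jdrc, cbrq, eysj, jccd, etbb, eudr, ectg.
deg(v) = 14 for all v (|V|=29); Paley(29): SR with (k,λ,μ)=(14,6,7).
The 3 distinct eigenvalues: [14.0, 2.192582, -3.192582].
λ_max=14, λ_min=-sqrt(29)/2 - 1/2; ϑ = −29·λ_min/(λ_max−λ_min) = sqrt(29).
≈ 5.3851648 (to 7 d.p.).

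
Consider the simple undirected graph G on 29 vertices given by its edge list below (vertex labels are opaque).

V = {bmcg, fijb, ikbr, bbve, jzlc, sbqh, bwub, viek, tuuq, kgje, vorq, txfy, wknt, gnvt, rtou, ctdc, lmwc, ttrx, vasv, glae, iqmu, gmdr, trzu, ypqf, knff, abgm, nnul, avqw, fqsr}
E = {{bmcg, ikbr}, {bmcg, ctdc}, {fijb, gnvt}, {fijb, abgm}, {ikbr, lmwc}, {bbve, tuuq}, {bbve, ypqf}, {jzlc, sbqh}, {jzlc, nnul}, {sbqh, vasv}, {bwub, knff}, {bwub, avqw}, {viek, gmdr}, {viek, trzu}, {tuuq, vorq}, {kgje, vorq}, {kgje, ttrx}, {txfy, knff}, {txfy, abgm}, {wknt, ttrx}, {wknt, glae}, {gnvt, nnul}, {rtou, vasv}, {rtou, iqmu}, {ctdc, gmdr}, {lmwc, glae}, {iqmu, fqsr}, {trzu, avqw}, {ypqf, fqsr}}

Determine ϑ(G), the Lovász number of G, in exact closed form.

29*cos(pi/29)/(cos(pi/29) + 1)

Vertex lmwc has 2 neighbors: ikbr, glae.
deg(vasv) = 2; N(vasv) = {sbqh, rtou}.
deg(tuuq) = 2; N(tuuq) = {bbve, vorq}.
N(ctdc) = {bmcg, gmdr}, |N(ctdc)| = 2.
G on 29 vertices is 2-regular; a single 29-cycle (edge-transitive).
Distinct eigenvalues (to 5 d.p.): [2.0, 1.95324, 1.81515, 1.59219, 1.29477, 0.93682, 0.53506, 0.10828, -0.32356, -0.74028, -1.12237, -1.45199, -1.71371, -1.89531, -1.98828].
With N=29: ϑ(G) = 29·(-(-1)*2*cos(pi/29))/(2−(-2*cos(pi/29))) = 29*cos(pi/29)/(cos(pi/29) + 1).
Numerically 14.457375.
Sandwich: α(G)=14 ≤ ϑ(G)=29*cos(pi/29)/(cos(pi/29) + 1) ≤ χ(Ḡ)=15 (both strict).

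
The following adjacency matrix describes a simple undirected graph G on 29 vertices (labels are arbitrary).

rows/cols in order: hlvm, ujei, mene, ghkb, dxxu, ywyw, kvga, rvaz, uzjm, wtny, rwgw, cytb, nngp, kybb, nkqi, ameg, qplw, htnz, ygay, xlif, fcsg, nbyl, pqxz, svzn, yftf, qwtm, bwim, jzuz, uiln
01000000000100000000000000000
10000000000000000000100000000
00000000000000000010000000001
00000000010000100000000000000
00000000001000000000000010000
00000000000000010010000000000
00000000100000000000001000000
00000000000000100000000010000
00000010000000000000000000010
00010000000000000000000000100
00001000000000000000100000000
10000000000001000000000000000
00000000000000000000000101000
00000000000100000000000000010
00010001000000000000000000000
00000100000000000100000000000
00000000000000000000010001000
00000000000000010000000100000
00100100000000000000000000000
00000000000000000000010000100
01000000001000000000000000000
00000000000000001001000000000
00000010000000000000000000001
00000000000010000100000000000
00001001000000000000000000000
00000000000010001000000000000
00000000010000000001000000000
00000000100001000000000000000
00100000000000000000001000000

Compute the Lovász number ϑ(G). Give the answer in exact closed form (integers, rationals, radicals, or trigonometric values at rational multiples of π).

29*cos(pi/29)/(cos(pi/29) + 1)

Vertex fcsg has 2 neighbors: ujei, rwgw.
deg(ameg) = 2; N(ameg) = {ywyw, htnz}.
N(uiln) = {mene, pqxz}, |N(uiln)| = 2.
deg(cytb) = 2; N(cytb) = {hlvm, kybb}.
Every vertex has degree 2 (N=29); the odd cycle C_{29}.
The 15 distinct eigenvalues: [2.0, 1.95324, 1.81515, 1.59219, 1.29477, 0.93682, 0.53506, 0.10828, -0.32356, -0.74028, -1.12237, -1.45199, -1.71371, -1.89531, -1.98828].
λ_max=2, λ_min=-2*cos(pi/29); ϑ = −29·λ_min/(λ_max−λ_min) = 29*cos(pi/29)/(cos(pi/29) + 1).
Numerically 14.457375.
α=14, χ(Ḡ)=15; ϑ=29*cos(pi/29)/(cos(pi/29) + 1) lies between (both strict).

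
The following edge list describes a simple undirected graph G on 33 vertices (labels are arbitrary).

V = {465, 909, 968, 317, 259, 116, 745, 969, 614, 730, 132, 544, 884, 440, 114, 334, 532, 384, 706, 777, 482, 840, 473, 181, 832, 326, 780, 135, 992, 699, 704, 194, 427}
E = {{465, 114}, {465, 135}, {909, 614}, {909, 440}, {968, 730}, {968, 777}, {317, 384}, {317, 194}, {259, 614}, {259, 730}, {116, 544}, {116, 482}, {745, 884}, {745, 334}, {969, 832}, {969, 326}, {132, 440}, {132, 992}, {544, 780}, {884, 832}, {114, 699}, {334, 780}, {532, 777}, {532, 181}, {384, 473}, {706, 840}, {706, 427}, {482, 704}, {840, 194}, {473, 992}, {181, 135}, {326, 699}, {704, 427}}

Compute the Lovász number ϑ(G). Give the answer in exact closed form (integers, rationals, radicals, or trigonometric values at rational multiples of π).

33*cos(pi/33)/(cos(pi/33) + 1)

N(259) = {614, 730}, |N(259)| = 2.
Vertex 992 has 2 neighbors: 132, 473.
N(317) = {384, 194}, |N(317)| = 2.
Vertex 384 has 2 neighbors: 317, 473.
deg(v) = 2 for all v (|V|=33); a single 33-cycle (edge-transitive).
Distinct eigenvalues (to 3 d.p.): [2.0, 1.964, 1.857, 1.683, 1.447, 1.16, 0.831, 0.472, 0.095, -0.285, -0.654, -1.0, -1.31, -1.572, -1.778, -1.919, -1.991].
λ_max=2, λ_min=-2*cos(pi/33); ϑ = −33·λ_min/(λ_max−λ_min) = 33*cos(pi/33)/(cos(pi/33) + 1).
Numerically 16.46255859.
Lovász sandwich 16 ≤ 33*cos(pi/33)/(cos(pi/33) + 1) ≤ 17: both strict.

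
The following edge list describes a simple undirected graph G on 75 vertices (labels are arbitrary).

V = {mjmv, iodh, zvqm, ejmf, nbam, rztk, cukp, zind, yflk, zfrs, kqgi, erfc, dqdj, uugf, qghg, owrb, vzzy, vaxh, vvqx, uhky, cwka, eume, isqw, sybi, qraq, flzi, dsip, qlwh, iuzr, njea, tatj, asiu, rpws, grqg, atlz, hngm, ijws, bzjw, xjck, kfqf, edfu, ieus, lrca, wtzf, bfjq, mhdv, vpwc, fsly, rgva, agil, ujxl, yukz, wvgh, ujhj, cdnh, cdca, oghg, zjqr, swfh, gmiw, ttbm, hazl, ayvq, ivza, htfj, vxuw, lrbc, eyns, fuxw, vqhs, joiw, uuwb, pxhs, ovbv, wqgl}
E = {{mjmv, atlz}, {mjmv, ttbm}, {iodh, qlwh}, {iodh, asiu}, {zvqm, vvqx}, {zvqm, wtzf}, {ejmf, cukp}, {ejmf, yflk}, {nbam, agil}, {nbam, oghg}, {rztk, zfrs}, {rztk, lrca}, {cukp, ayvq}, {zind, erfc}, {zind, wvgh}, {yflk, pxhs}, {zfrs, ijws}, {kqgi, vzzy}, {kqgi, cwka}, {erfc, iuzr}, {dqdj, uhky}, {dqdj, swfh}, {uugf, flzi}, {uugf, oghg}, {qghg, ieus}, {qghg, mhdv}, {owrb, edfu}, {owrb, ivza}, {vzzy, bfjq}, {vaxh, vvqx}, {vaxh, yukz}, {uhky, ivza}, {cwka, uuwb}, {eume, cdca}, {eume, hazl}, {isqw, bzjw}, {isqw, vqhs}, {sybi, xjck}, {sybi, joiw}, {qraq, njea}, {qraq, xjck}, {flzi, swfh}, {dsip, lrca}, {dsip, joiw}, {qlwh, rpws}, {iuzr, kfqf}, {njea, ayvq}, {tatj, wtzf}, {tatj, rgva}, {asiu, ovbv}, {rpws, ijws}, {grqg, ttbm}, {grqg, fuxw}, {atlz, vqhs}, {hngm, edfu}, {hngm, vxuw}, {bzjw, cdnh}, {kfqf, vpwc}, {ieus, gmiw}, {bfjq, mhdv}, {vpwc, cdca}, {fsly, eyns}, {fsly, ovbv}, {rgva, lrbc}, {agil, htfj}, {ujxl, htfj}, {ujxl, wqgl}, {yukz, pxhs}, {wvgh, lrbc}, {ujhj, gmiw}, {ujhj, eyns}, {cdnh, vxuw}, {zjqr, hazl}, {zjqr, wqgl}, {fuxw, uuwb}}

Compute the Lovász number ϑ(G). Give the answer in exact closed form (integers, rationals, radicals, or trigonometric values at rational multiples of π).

Vertex cdca has 2 neighbors: eume, vpwc.
N(uugf) = {flzi, oghg}, |N(uugf)| = 2.
Vertex ijws has 2 neighbors: zfrs, rpws.
deg(mhdv) = 2; N(mhdv) = {qghg, bfjq}.
Regular of degree 2 on 75 vertices: this is C_{75}, the 75-cycle.
Distinct eigenvalues (to 4 d.p.): [2.0, 1.993, 1.972, 1.9372, 1.8888, 1.8271, 1.7526, 1.6658, 1.5674, 1.4579, 1.3383, 1.2092, 1.0717, 0.9266, 0.775, 0.618, 0.4567, 0.2922, 0.1256, -0.0419, -0.2091, -0.3748, -0.5378, -0.6971, -0.8516, -1.0, -1.1414, -1.2748, -1.3993, -1.514, -1.618, -1.7107, -1.7914, -1.8596, -1.9146, -1.9563, -1.9842, -1.9982].
Lovász (edge-transitive): ϑ = −75·(-2*cos(pi/75))/((2)−(-2*cos(pi/75))) = 75*cos(pi/75)/(cos(pi/75) + 1).
ϑ(G) ≈ 37.483545848.
37 ≤ 75*cos(pi/75)/(cos(pi/75) + 1) ≤ 38: both strict.

75*cos(pi/75)/(cos(pi/75) + 1)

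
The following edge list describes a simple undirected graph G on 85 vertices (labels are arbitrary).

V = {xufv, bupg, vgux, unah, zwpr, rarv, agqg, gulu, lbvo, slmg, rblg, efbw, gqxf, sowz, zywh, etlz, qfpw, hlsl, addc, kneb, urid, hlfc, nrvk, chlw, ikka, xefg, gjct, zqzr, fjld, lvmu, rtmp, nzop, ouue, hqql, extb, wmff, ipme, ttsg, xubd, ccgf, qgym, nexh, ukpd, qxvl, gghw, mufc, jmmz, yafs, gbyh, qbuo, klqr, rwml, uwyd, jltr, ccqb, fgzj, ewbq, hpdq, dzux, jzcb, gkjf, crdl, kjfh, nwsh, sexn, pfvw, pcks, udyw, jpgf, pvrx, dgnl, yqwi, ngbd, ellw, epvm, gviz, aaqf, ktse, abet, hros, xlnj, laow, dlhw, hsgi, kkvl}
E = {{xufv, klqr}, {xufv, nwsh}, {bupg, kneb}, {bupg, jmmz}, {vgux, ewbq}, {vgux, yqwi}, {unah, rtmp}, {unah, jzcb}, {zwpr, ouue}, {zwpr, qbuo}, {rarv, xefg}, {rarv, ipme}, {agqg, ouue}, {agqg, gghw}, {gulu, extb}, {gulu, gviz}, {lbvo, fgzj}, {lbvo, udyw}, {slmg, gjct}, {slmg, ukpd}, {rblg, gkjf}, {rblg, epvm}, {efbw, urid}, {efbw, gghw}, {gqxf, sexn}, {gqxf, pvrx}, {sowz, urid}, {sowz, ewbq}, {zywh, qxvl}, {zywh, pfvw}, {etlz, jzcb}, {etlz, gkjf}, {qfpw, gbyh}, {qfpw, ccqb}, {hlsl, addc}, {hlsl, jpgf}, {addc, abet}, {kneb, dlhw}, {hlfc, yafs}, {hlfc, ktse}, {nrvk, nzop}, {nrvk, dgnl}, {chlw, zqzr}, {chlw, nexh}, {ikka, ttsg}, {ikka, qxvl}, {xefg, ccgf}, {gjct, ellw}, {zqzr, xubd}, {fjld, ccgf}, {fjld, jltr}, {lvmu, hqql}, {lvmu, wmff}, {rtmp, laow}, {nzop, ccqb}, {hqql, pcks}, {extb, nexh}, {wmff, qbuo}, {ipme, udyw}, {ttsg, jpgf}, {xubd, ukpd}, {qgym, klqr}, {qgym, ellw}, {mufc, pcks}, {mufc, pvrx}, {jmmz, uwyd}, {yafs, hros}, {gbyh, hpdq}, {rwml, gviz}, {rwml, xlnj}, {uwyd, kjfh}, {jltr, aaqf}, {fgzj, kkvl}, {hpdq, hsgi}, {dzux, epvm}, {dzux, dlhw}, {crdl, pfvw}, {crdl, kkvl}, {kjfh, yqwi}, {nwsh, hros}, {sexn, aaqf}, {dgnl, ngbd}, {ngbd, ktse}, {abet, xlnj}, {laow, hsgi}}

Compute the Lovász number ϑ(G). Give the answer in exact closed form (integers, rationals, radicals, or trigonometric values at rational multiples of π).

N(jpgf) = {hlsl, ttsg}, |N(jpgf)| = 2.
N(gqxf) = {sexn, pvrx}, |N(gqxf)| = 2.
N(yqwi) = {vgux, kjfh}, |N(yqwi)| = 2.
N(pvrx) = {gqxf, mufc}, |N(pvrx)| = 2.
G on 85 vertices is 2-regular; the odd cycle C_{85}.
The 43 distinct eigenvalues: [2.0, 1.994538, 1.978183, 1.951024, 1.913209, 1.864944, 1.806494, 1.738178, 1.660368, 1.57349, 1.478018, 1.374473, 1.263422, 1.14547, 1.021262, 0.891477, 0.756822, 0.618034, 0.47587, 0.331108, 0.184537, 0.036958, -0.110823, -0.257998, -0.403765, -0.547326, -0.687898, -0.824713, -0.957023, -1.084107, -1.205269, -1.319849, -1.42722, -1.526797, -1.618034, -1.700434, -1.773547, -1.836974, -1.890368, -1.933437, -1.965946, -1.987718, -1.998634].
Lovász (edge-transitive): ϑ = −85·(-2*cos(pi/85))/((2)−(-2*cos(pi/85))) = 85*cos(pi/85)/(cos(pi/85) + 1).
≈ 42.48548 (to 5 d.p.).
Check 42 ≤ 85*cos(pi/85)/(cos(pi/85) + 1) ≤ 43: both strict.

85*cos(pi/85)/(cos(pi/85) + 1)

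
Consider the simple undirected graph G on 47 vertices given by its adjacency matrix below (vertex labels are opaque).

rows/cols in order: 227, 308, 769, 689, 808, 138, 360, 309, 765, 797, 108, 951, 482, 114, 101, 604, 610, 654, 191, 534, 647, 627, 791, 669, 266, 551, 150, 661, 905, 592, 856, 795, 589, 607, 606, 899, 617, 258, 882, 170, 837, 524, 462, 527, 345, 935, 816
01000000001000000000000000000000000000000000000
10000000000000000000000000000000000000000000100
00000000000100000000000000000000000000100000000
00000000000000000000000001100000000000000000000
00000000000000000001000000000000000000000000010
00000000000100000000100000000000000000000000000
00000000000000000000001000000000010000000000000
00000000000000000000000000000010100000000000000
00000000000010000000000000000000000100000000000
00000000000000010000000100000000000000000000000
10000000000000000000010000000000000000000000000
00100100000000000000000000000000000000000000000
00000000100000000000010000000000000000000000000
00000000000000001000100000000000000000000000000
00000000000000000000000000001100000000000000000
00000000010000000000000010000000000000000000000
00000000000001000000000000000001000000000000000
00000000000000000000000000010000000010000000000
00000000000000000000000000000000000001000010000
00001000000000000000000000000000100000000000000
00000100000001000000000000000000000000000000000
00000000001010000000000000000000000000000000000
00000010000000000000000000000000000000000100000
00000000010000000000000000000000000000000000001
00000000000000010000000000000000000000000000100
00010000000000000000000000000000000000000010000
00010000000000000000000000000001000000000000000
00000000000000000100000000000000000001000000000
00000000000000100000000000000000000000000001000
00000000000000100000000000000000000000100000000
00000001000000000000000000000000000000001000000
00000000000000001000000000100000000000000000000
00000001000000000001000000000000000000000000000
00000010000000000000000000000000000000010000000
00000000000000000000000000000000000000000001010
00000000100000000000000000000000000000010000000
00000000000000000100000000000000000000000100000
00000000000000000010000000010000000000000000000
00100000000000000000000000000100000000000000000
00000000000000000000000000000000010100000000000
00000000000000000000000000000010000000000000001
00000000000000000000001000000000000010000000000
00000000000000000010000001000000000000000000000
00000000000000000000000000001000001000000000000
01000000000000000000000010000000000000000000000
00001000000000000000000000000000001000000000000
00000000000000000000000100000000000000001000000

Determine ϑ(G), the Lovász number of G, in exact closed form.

47*cos(pi/47)/(cos(pi/47) + 1)

deg(837) = 2; N(837) = {856, 816}.
N(309) = {856, 589}, |N(309)| = 2.
N(791) = {360, 524}, |N(791)| = 2.
N(534) = {808, 589}, |N(534)| = 2.
deg(v) = 2 for all v (|V|=47); a single 47-cycle (edge-transitive).
Distinct eigenvalues (to 5 d.p.): [2.0, 1.98215, 1.92894, 1.8413, 1.7208, 1.5696, 1.39038, 1.18636, 0.96116, 0.71882, 0.46364, 0.20019, -0.06683, -0.33266, -0.59255, -0.84187, -1.07616, -1.29126, -1.4833, -1.64888, -1.78504, -1.88934, -1.95992, -1.99553].
−47·(-2*cos(pi/47)) / ((2)−(-2*cos(pi/47))) = 47*cos(pi/47)/(cos(pi/47) + 1) = ϑ(G).
= 23.4737… (decimal).
α=23, χ(Ḡ)=24; ϑ=47*cos(pi/47)/(cos(pi/47) + 1) lies between (both strict).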